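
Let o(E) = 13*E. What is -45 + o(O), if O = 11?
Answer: 98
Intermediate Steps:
-45 + o(O) = -45 + 13*11 = -45 + 143 = 98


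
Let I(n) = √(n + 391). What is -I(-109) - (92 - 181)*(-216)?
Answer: -19224 - √282 ≈ -19241.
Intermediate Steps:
I(n) = √(391 + n)
-I(-109) - (92 - 181)*(-216) = -√(391 - 109) - (92 - 181)*(-216) = -√282 - (-89)*(-216) = -√282 - 1*19224 = -√282 - 19224 = -19224 - √282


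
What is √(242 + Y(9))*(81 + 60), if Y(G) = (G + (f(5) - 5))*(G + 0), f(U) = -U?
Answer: 141*√233 ≈ 2152.3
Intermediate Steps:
Y(G) = G*(-10 + G) (Y(G) = (G + (-1*5 - 5))*(G + 0) = (G + (-5 - 5))*G = (G - 10)*G = (-10 + G)*G = G*(-10 + G))
√(242 + Y(9))*(81 + 60) = √(242 + 9*(-10 + 9))*(81 + 60) = √(242 + 9*(-1))*141 = √(242 - 9)*141 = √233*141 = 141*√233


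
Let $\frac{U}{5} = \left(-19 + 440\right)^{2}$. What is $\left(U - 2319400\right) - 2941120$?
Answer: $-4374315$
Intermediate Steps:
$U = 886205$ ($U = 5 \left(-19 + 440\right)^{2} = 5 \cdot 421^{2} = 5 \cdot 177241 = 886205$)
$\left(U - 2319400\right) - 2941120 = \left(886205 - 2319400\right) - 2941120 = -1433195 - 2941120 = -4374315$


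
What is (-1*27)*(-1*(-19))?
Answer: -513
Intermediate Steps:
(-1*27)*(-1*(-19)) = -27*19 = -513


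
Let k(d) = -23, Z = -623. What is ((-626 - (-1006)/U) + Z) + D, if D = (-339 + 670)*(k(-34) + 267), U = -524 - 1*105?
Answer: 50013929/629 ≈ 79513.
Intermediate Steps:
U = -629 (U = -524 - 105 = -629)
D = 80764 (D = (-339 + 670)*(-23 + 267) = 331*244 = 80764)
((-626 - (-1006)/U) + Z) + D = ((-626 - (-1006)/(-629)) - 623) + 80764 = ((-626 - (-1006)*(-1)/629) - 623) + 80764 = ((-626 - 1*1006/629) - 623) + 80764 = ((-626 - 1006/629) - 623) + 80764 = (-394760/629 - 623) + 80764 = -786627/629 + 80764 = 50013929/629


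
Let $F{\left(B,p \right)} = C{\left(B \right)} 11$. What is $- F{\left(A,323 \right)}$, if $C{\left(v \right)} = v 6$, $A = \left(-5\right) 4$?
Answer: $1320$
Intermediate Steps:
$A = -20$
$C{\left(v \right)} = 6 v$
$F{\left(B,p \right)} = 66 B$ ($F{\left(B,p \right)} = 6 B 11 = 66 B$)
$- F{\left(A,323 \right)} = - 66 \left(-20\right) = \left(-1\right) \left(-1320\right) = 1320$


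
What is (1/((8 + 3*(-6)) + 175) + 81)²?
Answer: 178649956/27225 ≈ 6562.0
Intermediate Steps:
(1/((8 + 3*(-6)) + 175) + 81)² = (1/((8 - 18) + 175) + 81)² = (1/(-10 + 175) + 81)² = (1/165 + 81)² = (13366/165)² = 178649956/27225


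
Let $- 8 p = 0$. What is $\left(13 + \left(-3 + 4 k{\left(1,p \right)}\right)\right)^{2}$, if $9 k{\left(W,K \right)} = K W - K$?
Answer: $100$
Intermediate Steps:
$p = 0$ ($p = \left(- \frac{1}{8}\right) 0 = 0$)
$k{\left(W,K \right)} = - \frac{K}{9} + \frac{K W}{9}$ ($k{\left(W,K \right)} = \frac{K W - K}{9} = \frac{- K + K W}{9} = - \frac{K}{9} + \frac{K W}{9}$)
$\left(13 + \left(-3 + 4 k{\left(1,p \right)}\right)\right)^{2} = \left(13 - \left(3 - 4 \cdot \frac{1}{9} \cdot 0 \left(-1 + 1\right)\right)\right)^{2} = \left(13 - \left(3 - 4 \cdot \frac{1}{9} \cdot 0 \cdot 0\right)\right)^{2} = \left(13 + \left(-3 + 4 \cdot 0\right)\right)^{2} = \left(13 + \left(-3 + 0\right)\right)^{2} = \left(13 - 3\right)^{2} = 10^{2} = 100$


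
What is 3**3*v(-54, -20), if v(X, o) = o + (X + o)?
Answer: -2538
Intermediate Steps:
v(X, o) = X + 2*o
3**3*v(-54, -20) = 3**3*(-54 + 2*(-20)) = 27*(-54 - 40) = 27*(-94) = -2538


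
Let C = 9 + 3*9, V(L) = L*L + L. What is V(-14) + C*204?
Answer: 7526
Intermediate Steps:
V(L) = L + L**2 (V(L) = L**2 + L = L + L**2)
C = 36 (C = 9 + 27 = 36)
V(-14) + C*204 = -14*(1 - 14) + 36*204 = -14*(-13) + 7344 = 182 + 7344 = 7526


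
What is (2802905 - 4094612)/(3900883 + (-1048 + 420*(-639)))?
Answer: -143523/403495 ≈ -0.35570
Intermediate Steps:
(2802905 - 4094612)/(3900883 + (-1048 + 420*(-639))) = -1291707/(3900883 + (-1048 - 268380)) = -1291707/(3900883 - 269428) = -1291707/3631455 = -1291707*1/3631455 = -143523/403495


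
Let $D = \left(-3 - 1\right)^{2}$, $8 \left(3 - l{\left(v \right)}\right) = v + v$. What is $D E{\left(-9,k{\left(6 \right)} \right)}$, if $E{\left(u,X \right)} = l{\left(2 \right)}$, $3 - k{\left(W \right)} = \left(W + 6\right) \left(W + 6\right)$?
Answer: $40$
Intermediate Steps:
$k{\left(W \right)} = 3 - \left(6 + W\right)^{2}$ ($k{\left(W \right)} = 3 - \left(W + 6\right) \left(W + 6\right) = 3 - \left(6 + W\right) \left(6 + W\right) = 3 - \left(6 + W\right)^{2}$)
$l{\left(v \right)} = 3 - \frac{v}{4}$ ($l{\left(v \right)} = 3 - \frac{v + v}{8} = 3 - \frac{2 v}{8} = 3 - \frac{v}{4}$)
$E{\left(u,X \right)} = \frac{5}{2}$ ($E{\left(u,X \right)} = 3 - \frac{1}{2} = \frac{5}{2}$)
$D = 16$ ($D = \left(-3 - 1\right)^{2} = \left(-4\right)^{2} = 16$)
$D E{\left(-9,k{\left(6 \right)} \right)} = 16 \cdot \frac{5}{2} = 40$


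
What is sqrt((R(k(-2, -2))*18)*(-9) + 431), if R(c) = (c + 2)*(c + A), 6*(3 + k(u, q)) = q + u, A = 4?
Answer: sqrt(521) ≈ 22.825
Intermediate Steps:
k(u, q) = -3 + q/6 + u/6 (k(u, q) = -3 + (q + u)/6 = -3 + (q/6 + u/6) = -3 + q/6 + u/6)
R(c) = (2 + c)*(4 + c) (R(c) = (c + 2)*(c + 4) = (2 + c)*(4 + c))
sqrt((R(k(-2, -2))*18)*(-9) + 431) = sqrt(((8 + (-3 + (1/6)*(-2) + (1/6)*(-2))**2 + 6*(-3 + (1/6)*(-2) + (1/6)*(-2)))*18)*(-9) + 431) = sqrt(((8 + (-3 - 1/3 - 1/3)**2 + 6*(-3 - 1/3 - 1/3))*18)*(-9) + 431) = sqrt(((8 + (-11/3)**2 + 6*(-11/3))*18)*(-9) + 431) = sqrt(((8 + 121/9 - 22)*18)*(-9) + 431) = sqrt(-5/9*18*(-9) + 431) = sqrt(-10*(-9) + 431) = sqrt(90 + 431) = sqrt(521)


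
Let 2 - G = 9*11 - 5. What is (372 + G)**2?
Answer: 78400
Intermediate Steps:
G = -92 (G = 2 - (9*11 - 5) = 2 - (99 - 5) = 2 - 1*94 = 2 - 94 = -92)
(372 + G)**2 = (372 - 92)**2 = 280**2 = 78400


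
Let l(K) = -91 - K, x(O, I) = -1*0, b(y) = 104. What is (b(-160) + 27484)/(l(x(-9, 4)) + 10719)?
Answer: 6897/2657 ≈ 2.5958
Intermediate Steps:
x(O, I) = 0
(b(-160) + 27484)/(l(x(-9, 4)) + 10719) = (104 + 27484)/((-91 - 1*0) + 10719) = 27588/((-91 + 0) + 10719) = 27588/(-91 + 10719) = 27588/10628 = 27588*(1/10628) = 6897/2657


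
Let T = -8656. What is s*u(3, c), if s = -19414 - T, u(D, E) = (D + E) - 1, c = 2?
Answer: -43032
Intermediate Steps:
u(D, E) = -1 + D + E
s = -10758 (s = -19414 - 1*(-8656) = -19414 + 8656 = -10758)
s*u(3, c) = -10758*(-1 + 3 + 2) = -10758*4 = -43032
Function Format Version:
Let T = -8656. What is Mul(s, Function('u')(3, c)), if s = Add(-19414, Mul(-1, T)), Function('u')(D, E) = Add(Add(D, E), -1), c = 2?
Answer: -43032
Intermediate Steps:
Function('u')(D, E) = Add(-1, D, E)
s = -10758 (s = Add(-19414, Mul(-1, -8656)) = Add(-19414, 8656) = -10758)
Mul(s, Function('u')(3, c)) = Mul(-10758, Add(-1, 3, 2)) = Mul(-10758, 4) = -43032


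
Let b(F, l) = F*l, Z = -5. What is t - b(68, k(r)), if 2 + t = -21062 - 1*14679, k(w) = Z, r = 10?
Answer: -35403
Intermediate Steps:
k(w) = -5
t = -35743 (t = -2 + (-21062 - 1*14679) = -2 + (-21062 - 14679) = -2 - 35741 = -35743)
t - b(68, k(r)) = -35743 - 68*(-5) = -35743 - 1*(-340) = -35743 + 340 = -35403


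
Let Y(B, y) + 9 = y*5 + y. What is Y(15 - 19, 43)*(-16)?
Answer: -3984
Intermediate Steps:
Y(B, y) = -9 + 6*y (Y(B, y) = -9 + (y*5 + y) = -9 + (5*y + y) = -9 + 6*y)
Y(15 - 19, 43)*(-16) = (-9 + 6*43)*(-16) = (-9 + 258)*(-16) = 249*(-16) = -3984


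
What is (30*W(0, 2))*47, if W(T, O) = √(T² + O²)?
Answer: 2820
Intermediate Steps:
W(T, O) = √(O² + T²)
(30*W(0, 2))*47 = (30*√(2² + 0²))*47 = (30*√(4 + 0))*47 = (30*√4)*47 = (30*2)*47 = 60*47 = 2820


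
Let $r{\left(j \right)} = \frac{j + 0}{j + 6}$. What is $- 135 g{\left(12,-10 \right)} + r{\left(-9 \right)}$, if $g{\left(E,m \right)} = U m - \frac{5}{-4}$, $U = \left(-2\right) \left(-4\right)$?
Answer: $\frac{42537}{4} \approx 10634.0$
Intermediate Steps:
$U = 8$
$r{\left(j \right)} = \frac{j}{6 + j}$
$g{\left(E,m \right)} = \frac{5}{4} + 8 m$ ($g{\left(E,m \right)} = 8 m - \frac{5}{-4} = 8 m - - \frac{5}{4} = 8 m + \frac{5}{4} = \frac{5}{4} + 8 m$)
$- 135 g{\left(12,-10 \right)} + r{\left(-9 \right)} = - 135 \left(\frac{5}{4} + 8 \left(-10\right)\right) - \frac{9}{6 - 9} = - 135 \left(\frac{5}{4} - 80\right) - \frac{9}{-3} = \left(-135\right) \left(- \frac{315}{4}\right) - -3 = \frac{42525}{4} + 3 = \frac{42537}{4}$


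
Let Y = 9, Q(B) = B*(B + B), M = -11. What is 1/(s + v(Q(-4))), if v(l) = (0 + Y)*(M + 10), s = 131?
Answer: 1/122 ≈ 0.0081967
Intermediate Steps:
Q(B) = 2*B² (Q(B) = B*(2*B) = 2*B²)
v(l) = -9 (v(l) = (0 + 9)*(-11 + 10) = 9*(-1) = -9)
1/(s + v(Q(-4))) = 1/(131 - 9) = 1/122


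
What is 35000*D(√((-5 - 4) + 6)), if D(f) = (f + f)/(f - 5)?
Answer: 70000*√3/(√3 + 5*I) ≈ 7500.0 - 21651.0*I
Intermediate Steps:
D(f) = 2*f/(-5 + f) (D(f) = (2*f)/(-5 + f) = 2*f/(-5 + f))
35000*D(√((-5 - 4) + 6)) = 35000*(2*√((-5 - 4) + 6)/(-5 + √((-5 - 4) + 6))) = 35000*(2*√(-9 + 6)/(-5 + √(-9 + 6))) = 35000*(2*√(-3)/(-5 + √(-3))) = 35000*(2*(I*√3)/(-5 + I*√3)) = 35000*(2*I*√3/(-5 + I*√3)) = 70000*I*√3/(-5 + I*√3)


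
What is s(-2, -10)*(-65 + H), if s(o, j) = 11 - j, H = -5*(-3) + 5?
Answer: -945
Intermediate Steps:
H = 20 (H = 15 + 5 = 20)
s(-2, -10)*(-65 + H) = (11 - 1*(-10))*(-65 + 20) = (11 + 10)*(-45) = 21*(-45) = -945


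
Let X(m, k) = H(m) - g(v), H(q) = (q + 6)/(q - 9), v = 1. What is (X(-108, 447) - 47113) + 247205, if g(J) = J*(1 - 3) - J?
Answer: 7803739/39 ≈ 2.0010e+5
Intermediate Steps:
H(q) = (6 + q)/(-9 + q)
g(J) = -3*J (g(J) = J*(-2) - J = -2*J - J = -3*J)
X(m, k) = 3 + (6 + m)/(-9 + m) (X(m, k) = (6 + m)/(-9 + m) - (-3) = (6 + m)/(-9 + m) - 1*(-3) = (6 + m)/(-9 + m) + 3 = 3 + (6 + m)/(-9 + m))
(X(-108, 447) - 47113) + 247205 = ((-21 + 4*(-108))/(-9 - 108) - 47113) + 247205 = ((-21 - 432)/(-117) - 47113) + 247205 = (-1/117*(-453) - 47113) + 247205 = (151/39 - 47113) + 247205 = -1837256/39 + 247205 = 7803739/39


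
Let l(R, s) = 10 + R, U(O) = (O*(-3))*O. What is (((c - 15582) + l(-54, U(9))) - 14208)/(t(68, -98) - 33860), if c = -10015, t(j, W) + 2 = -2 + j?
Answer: 39849/33796 ≈ 1.1791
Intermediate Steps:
U(O) = -3*O² (U(O) = (-3*O)*O = -3*O²)
t(j, W) = -4 + j (t(j, W) = -2 + (-2 + j) = -4 + j)
(((c - 15582) + l(-54, U(9))) - 14208)/(t(68, -98) - 33860) = (((-10015 - 15582) + (10 - 54)) - 14208)/((-4 + 68) - 33860) = ((-25597 - 44) - 14208)/(64 - 33860) = (-25641 - 14208)/(-33796) = -39849*(-1/33796) = 39849/33796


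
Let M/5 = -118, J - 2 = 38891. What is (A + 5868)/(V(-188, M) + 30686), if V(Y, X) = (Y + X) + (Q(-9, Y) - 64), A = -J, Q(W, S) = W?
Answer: -6605/5967 ≈ -1.1069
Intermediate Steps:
J = 38893 (J = 2 + 38891 = 38893)
M = -590 (M = 5*(-118) = -590)
A = -38893 (A = -1*38893 = -38893)
V(Y, X) = -73 + X + Y (V(Y, X) = (Y + X) + (-9 - 64) = (X + Y) - 73 = -73 + X + Y)
(A + 5868)/(V(-188, M) + 30686) = (-38893 + 5868)/((-73 - 590 - 188) + 30686) = -33025/(-851 + 30686) = -33025/29835 = -33025*1/29835 = -6605/5967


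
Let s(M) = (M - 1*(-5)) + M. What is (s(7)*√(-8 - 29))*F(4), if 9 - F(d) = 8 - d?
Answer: 95*I*√37 ≈ 577.86*I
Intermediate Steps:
F(d) = 1 + d (F(d) = 9 - (8 - d) = 9 + (-8 + d) = 1 + d)
s(M) = 5 + 2*M (s(M) = (M + 5) + M = (5 + M) + M = 5 + 2*M)
(s(7)*√(-8 - 29))*F(4) = ((5 + 2*7)*√(-8 - 29))*(1 + 4) = ((5 + 14)*√(-37))*5 = (19*(I*√37))*5 = (19*I*√37)*5 = 95*I*√37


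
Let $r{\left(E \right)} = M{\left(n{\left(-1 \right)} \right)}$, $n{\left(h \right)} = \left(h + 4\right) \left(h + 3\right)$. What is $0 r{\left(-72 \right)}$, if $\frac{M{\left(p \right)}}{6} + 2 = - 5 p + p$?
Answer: $0$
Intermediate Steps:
$n{\left(h \right)} = \left(3 + h\right) \left(4 + h\right)$ ($n{\left(h \right)} = \left(4 + h\right) \left(3 + h\right) = \left(3 + h\right) \left(4 + h\right)$)
$M{\left(p \right)} = -12 - 24 p$ ($M{\left(p \right)} = -12 + 6 \left(- 5 p + p\right) = -12 + 6 \left(- 4 p\right) = -12 - 24 p$)
$r{\left(E \right)} = -156$ ($r{\left(E \right)} = -12 - 24 \left(12 + \left(-1\right)^{2} + 7 \left(-1\right)\right) = -12 - 24 \left(12 + 1 - 7\right) = -12 - 144 = -156$)
$0 r{\left(-72 \right)} = 0 \left(-156\right) = 0$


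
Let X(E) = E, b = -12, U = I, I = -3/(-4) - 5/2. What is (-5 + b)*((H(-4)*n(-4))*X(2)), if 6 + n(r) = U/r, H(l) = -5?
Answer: -7565/8 ≈ -945.63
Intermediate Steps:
I = -7/4 (I = -3*(-¼) - 5*½ = ¾ - 5/2 = -7/4 ≈ -1.7500)
U = -7/4 ≈ -1.7500
n(r) = -6 - 7/(4*r)
(-5 + b)*((H(-4)*n(-4))*X(2)) = (-5 - 12)*(-5*(-6 - 7/4/(-4))*2) = -17*(-5*(-6 - 7/4*(-¼)))*2 = -17*(-5*(-6 + 7/16))*2 = -17*(-5*(-89/16))*2 = -7565*2/16 = -17*445/8 = -7565/8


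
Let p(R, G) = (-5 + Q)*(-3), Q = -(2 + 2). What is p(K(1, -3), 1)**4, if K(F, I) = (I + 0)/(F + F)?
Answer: 531441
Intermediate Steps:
Q = -4 (Q = -1*4 = -4)
K(F, I) = I/(2*F) (K(F, I) = I/((2*F)) = I*(1/(2*F)) = I/(2*F))
p(R, G) = 27 (p(R, G) = (-5 - 4)*(-3) = -9*(-3) = 27)
p(K(1, -3), 1)**4 = 27**4 = 531441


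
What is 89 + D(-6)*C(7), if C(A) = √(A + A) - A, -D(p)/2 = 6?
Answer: 173 - 12*√14 ≈ 128.10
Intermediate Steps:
D(p) = -12 (D(p) = -2*6 = -12)
C(A) = -A + √2*√A (C(A) = √(2*A) - A = √2*√A - A = -A + √2*√A)
89 + D(-6)*C(7) = 89 - 12*(-1*7 + √2*√7) = 89 - 12*(-7 + √14) = 89 + (84 - 12*√14) = 173 - 12*√14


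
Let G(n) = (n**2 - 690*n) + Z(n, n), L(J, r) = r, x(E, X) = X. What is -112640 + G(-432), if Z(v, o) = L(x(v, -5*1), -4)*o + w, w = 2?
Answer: 373794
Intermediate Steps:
Z(v, o) = 2 - 4*o (Z(v, o) = -4*o + 2 = 2 - 4*o)
G(n) = 2 + n**2 - 694*n (G(n) = (n**2 - 690*n) + (2 - 4*n) = 2 + n**2 - 694*n)
-112640 + G(-432) = -112640 + (2 + (-432)**2 - 694*(-432)) = -112640 + (2 + 186624 + 299808) = -112640 + 486434 = 373794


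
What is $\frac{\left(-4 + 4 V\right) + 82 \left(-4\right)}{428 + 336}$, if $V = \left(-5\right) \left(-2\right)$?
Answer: $- \frac{73}{191} \approx -0.3822$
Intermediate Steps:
$V = 10$
$\frac{\left(-4 + 4 V\right) + 82 \left(-4\right)}{428 + 336} = \frac{\left(-4 + 4 \cdot 10\right) + 82 \left(-4\right)}{428 + 336} = \frac{\left(-4 + 40\right) - 328}{764} = \left(36 - 328\right) \frac{1}{764} = \left(-292\right) \frac{1}{764} = - \frac{73}{191}$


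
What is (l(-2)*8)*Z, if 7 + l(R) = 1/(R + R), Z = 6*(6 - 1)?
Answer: -1740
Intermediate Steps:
Z = 30 (Z = 6*5 = 30)
l(R) = -7 + 1/(2*R) (l(R) = -7 + 1/(R + R) = -7 + 1/(2*R))
(l(-2)*8)*Z = ((-7 + (½)/(-2))*8)*30 = ((-7 + (½)*(-½))*8)*30 = ((-7 - ¼)*8)*30 = -29/4*8*30 = -58*30 = -1740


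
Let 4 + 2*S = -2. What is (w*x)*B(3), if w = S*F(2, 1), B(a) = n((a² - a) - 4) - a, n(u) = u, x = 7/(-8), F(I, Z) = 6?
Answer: -63/4 ≈ -15.750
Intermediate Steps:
S = -3 (S = -2 + (½)*(-2) = -2 - 1 = -3)
x = -7/8 (x = 7*(-⅛) = -7/8 ≈ -0.87500)
B(a) = -4 + a² - 2*a (B(a) = ((a² - a) - 4) - a = (-4 + a² - a) - a = -4 + a² - 2*a)
w = -18 (w = -3*6 = -18)
(w*x)*B(3) = (-18*(-7/8))*(-4 + 3² - 2*3) = 63*(-4 + 9 - 6)/4 = (63/4)*(-1) = -63/4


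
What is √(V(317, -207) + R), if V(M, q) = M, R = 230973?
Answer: √231290 ≈ 480.93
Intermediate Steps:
√(V(317, -207) + R) = √(317 + 230973) = √231290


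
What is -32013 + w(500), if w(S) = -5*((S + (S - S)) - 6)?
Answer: -34483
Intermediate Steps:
w(S) = 30 - 5*S (w(S) = -5*((S + 0) - 6) = -5*(S - 6) = -5*(-6 + S) = 30 - 5*S)
-32013 + w(500) = -32013 + (30 - 5*500) = -32013 + (30 - 2500) = -32013 - 2470 = -34483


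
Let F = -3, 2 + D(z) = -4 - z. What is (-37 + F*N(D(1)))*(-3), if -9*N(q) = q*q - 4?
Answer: 66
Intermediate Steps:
D(z) = -6 - z (D(z) = -2 + (-4 - z) = -6 - z)
N(q) = 4/9 - q**2/9 (N(q) = -(q*q - 4)/9 = -(q**2 - 4)/9 = -(-4 + q**2)/9 = 4/9 - q**2/9)
(-37 + F*N(D(1)))*(-3) = (-37 - 3*(4/9 - (-6 - 1*1)**2/9))*(-3) = (-37 - 3*(4/9 - (-6 - 1)**2/9))*(-3) = (-37 - 3*(4/9 - 1/9*(-7)**2))*(-3) = (-37 - 3*(4/9 - 1/9*49))*(-3) = (-37 - 3*(4/9 - 49/9))*(-3) = (-37 - 3*(-5))*(-3) = (-37 + 15)*(-3) = -22*(-3) = 66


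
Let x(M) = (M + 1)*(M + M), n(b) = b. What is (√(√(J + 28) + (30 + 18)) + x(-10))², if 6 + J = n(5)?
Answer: (180 + √3*√(16 + √3))² ≈ 35079.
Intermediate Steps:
J = -1 (J = -6 + 5 = -1)
x(M) = 2*M*(1 + M) (x(M) = (1 + M)*(2*M) = 2*M*(1 + M))
(√(√(J + 28) + (30 + 18)) + x(-10))² = (√(√(-1 + 28) + (30 + 18)) + 2*(-10)*(1 - 10))² = (√(√27 + 48) + 2*(-10)*(-9))² = (√(3*√3 + 48) + 180)² = (√(48 + 3*√3) + 180)² = (180 + √(48 + 3*√3))²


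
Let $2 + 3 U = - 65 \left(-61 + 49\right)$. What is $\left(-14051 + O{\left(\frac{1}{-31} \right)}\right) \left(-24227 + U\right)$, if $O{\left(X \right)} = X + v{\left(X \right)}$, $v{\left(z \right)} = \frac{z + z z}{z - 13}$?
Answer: $\frac{2108856245249}{6262} \approx 3.3677 \cdot 10^{8}$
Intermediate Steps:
$U = \frac{778}{3}$ ($U = - \frac{2}{3} + \frac{\left(-65\right) \left(-61 + 49\right)}{3} = - \frac{2}{3} + \frac{\left(-65\right) \left(-12\right)}{3} = - \frac{2}{3} + \frac{1}{3} \cdot 780 = - \frac{2}{3} + 260 = \frac{778}{3} \approx 259.33$)
$v{\left(z \right)} = \frac{z + z^{2}}{-13 + z}$
$O{\left(X \right)} = X + \frac{X \left(1 + X\right)}{-13 + X}$
$\left(-14051 + O{\left(\frac{1}{-31} \right)}\right) \left(-24227 + U\right) = \left(-14051 + \frac{2 \left(-6 + \frac{1}{-31}\right)}{\left(-31\right) \left(-13 + \frac{1}{-31}\right)}\right) \left(-24227 + \frac{778}{3}\right) = \left(-14051 + 2 \left(- \frac{1}{31}\right) \frac{1}{-13 - \frac{1}{31}} \left(-6 - \frac{1}{31}\right)\right) \left(- \frac{71903}{3}\right) = \left(-14051 + 2 \left(- \frac{1}{31}\right) \frac{1}{- \frac{404}{31}} \left(- \frac{187}{31}\right)\right) \left(- \frac{71903}{3}\right) = \left(-14051 + 2 \left(- \frac{1}{31}\right) \left(- \frac{31}{404}\right) \left(- \frac{187}{31}\right)\right) \left(- \frac{71903}{3}\right) = \left(-14051 - \frac{187}{6262}\right) \left(- \frac{71903}{3}\right) = \left(- \frac{87987549}{6262}\right) \left(- \frac{71903}{3}\right) = \frac{2108856245249}{6262}$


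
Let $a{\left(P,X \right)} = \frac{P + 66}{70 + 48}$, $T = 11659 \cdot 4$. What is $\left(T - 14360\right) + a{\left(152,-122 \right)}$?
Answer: $\frac{1904393}{59} \approx 32278.0$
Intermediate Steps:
$T = 46636$
$a{\left(P,X \right)} = \frac{33}{59} + \frac{P}{118}$ ($a{\left(P,X \right)} = \frac{66 + P}{118} = \left(66 + P\right) \frac{1}{118} = \frac{33}{59} + \frac{P}{118}$)
$\left(T - 14360\right) + a{\left(152,-122 \right)} = \left(46636 - 14360\right) + \left(\frac{33}{59} + \frac{1}{118} \cdot 152\right) = 32276 + \left(\frac{33}{59} + \frac{76}{59}\right) = 32276 + \frac{109}{59} = \frac{1904393}{59}$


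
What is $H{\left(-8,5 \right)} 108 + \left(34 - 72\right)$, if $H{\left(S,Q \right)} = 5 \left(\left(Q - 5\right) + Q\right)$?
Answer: $2662$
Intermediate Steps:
$H{\left(S,Q \right)} = -25 + 10 Q$ ($H{\left(S,Q \right)} = 5 \left(\left(-5 + Q\right) + Q\right) = 5 \left(-5 + 2 Q\right) = -25 + 10 Q$)
$H{\left(-8,5 \right)} 108 + \left(34 - 72\right) = \left(-25 + 10 \cdot 5\right) 108 + \left(34 - 72\right) = \left(-25 + 50\right) 108 - 38 = 25 \cdot 108 - 38 = 2700 - 38 = 2662$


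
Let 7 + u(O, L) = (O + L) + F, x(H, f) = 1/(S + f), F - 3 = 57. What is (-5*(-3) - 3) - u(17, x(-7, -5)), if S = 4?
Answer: -57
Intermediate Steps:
F = 60 (F = 3 + 57 = 60)
x(H, f) = 1/(4 + f)
u(O, L) = 53 + L + O (u(O, L) = -7 + ((O + L) + 60) = -7 + ((L + O) + 60) = -7 + (60 + L + O) = 53 + L + O)
(-5*(-3) - 3) - u(17, x(-7, -5)) = (-5*(-3) - 3) - (53 + 1/(4 - 5) + 17) = (15 - 3) - (53 + 1/(-1) + 17) = 12 - (53 - 1 + 17) = 12 - 1*69 = 12 - 69 = -57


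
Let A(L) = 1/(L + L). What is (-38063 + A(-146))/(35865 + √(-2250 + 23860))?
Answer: -79723569681/75118554316 + 11114397*√21610/375592771580 ≈ -1.0570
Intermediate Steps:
A(L) = 1/(2*L)
(-38063 + A(-146))/(35865 + √(-2250 + 23860)) = (-38063 + (½)/(-146))/(35865 + √(-2250 + 23860)) = (-38063 + (½)*(-1/146))/(35865 + √21610) = (-38063 - 1/292)/(35865 + √21610) = -11114397/(292*(35865 + √21610))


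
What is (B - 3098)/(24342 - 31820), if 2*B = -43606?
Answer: 24901/7478 ≈ 3.3299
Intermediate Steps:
B = -21803 (B = (½)*(-43606) = -21803)
(B - 3098)/(24342 - 31820) = (-21803 - 3098)/(24342 - 31820) = -24901/(-7478) = -24901*(-1/7478) = 24901/7478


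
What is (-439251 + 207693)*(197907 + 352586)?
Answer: -127471058094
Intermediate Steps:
(-439251 + 207693)*(197907 + 352586) = -231558*550493 = -127471058094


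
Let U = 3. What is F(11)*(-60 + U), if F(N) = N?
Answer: -627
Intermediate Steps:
F(11)*(-60 + U) = 11*(-60 + 3) = 11*(-57) = -627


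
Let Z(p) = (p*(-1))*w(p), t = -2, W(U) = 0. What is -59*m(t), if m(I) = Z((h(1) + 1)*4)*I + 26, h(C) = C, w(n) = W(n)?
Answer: -1534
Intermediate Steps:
w(n) = 0
Z(p) = 0 (Z(p) = (p*(-1))*0 = -p*0 = 0)
m(I) = 26 (m(I) = 0*I + 26 = 0 + 26 = 26)
-59*m(t) = -59*26 = -1534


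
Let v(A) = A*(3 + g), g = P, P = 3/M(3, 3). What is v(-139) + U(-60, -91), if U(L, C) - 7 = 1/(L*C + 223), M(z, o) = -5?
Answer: -9280334/28415 ≈ -326.60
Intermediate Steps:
P = -3/5 (P = 3/(-5) = 3*(-1/5) = -3/5 ≈ -0.60000)
g = -3/5 ≈ -0.60000
U(L, C) = 7 + 1/(223 + C*L) (U(L, C) = 7 + 1/(L*C + 223) = 7 + 1/(C*L + 223) = 7 + 1/(223 + C*L))
v(A) = 12*A/5 (v(A) = A*(3 - 3/5) = A*(12/5) = 12*A/5)
v(-139) + U(-60, -91) = (12/5)*(-139) + (1562 + 7*(-91)*(-60))/(223 - 91*(-60)) = -1668/5 + (1562 + 38220)/(223 + 5460) = -1668/5 + 39782/5683 = -9280334/28415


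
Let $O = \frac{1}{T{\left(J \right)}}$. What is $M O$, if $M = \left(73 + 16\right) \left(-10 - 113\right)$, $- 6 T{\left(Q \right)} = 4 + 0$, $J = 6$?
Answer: $\frac{32841}{2} \approx 16421.0$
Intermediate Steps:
$T{\left(Q \right)} = - \frac{2}{3}$ ($T{\left(Q \right)} = - \frac{4 + 0}{6} = \left(- \frac{1}{6}\right) 4 = - \frac{2}{3}$)
$O = - \frac{3}{2}$ ($O = \frac{1}{- \frac{2}{3}} = - \frac{3}{2} \approx -1.5$)
$M = -10947$ ($M = 89 \left(-123\right) = -10947$)
$M O = \left(-10947\right) \left(- \frac{3}{2}\right) = \frac{32841}{2}$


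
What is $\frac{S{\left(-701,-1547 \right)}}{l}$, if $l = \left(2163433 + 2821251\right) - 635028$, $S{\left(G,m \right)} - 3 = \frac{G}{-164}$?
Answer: $\frac{1193}{713343584} \approx 1.6724 \cdot 10^{-6}$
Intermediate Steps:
$S{\left(G,m \right)} = 3 - \frac{G}{164}$ ($S{\left(G,m \right)} = 3 + \frac{G}{-164} = 3 + G \left(- \frac{1}{164}\right) = 3 - \frac{G}{164}$)
$l = 4349656$ ($l = 4984684 - 635028 = 4349656$)
$\frac{S{\left(-701,-1547 \right)}}{l} = \frac{3 - - \frac{701}{164}}{4349656} = \left(3 + \frac{701}{164}\right) \frac{1}{4349656} = \frac{1193}{164} \cdot \frac{1}{4349656} = \frac{1193}{713343584}$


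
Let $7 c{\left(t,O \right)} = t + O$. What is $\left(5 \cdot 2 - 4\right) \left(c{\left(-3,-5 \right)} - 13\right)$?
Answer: $- \frac{594}{7} \approx -84.857$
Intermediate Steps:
$c{\left(t,O \right)} = \frac{O}{7} + \frac{t}{7}$ ($c{\left(t,O \right)} = \frac{t + O}{7} = \frac{O + t}{7} = \frac{O}{7} + \frac{t}{7}$)
$\left(5 \cdot 2 - 4\right) \left(c{\left(-3,-5 \right)} - 13\right) = \left(5 \cdot 2 - 4\right) \left(\left(\frac{1}{7} \left(-5\right) + \frac{1}{7} \left(-3\right)\right) - 13\right) = \left(10 - 4\right) \left(\left(- \frac{5}{7} - \frac{3}{7}\right) - 13\right) = 6 \left(- \frac{8}{7} - 13\right) = 6 \left(- \frac{99}{7}\right) = - \frac{594}{7}$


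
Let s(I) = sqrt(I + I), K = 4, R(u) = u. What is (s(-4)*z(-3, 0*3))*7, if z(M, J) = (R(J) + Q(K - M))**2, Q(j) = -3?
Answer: 126*I*sqrt(2) ≈ 178.19*I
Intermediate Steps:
z(M, J) = (-3 + J)**2 (z(M, J) = (J - 3)**2 = (-3 + J)**2)
s(I) = sqrt(2)*sqrt(I) (s(I) = sqrt(2*I) = sqrt(2)*sqrt(I))
(s(-4)*z(-3, 0*3))*7 = ((sqrt(2)*sqrt(-4))*(-3 + 0*3)**2)*7 = ((sqrt(2)*(2*I))*(-3 + 0)**2)*7 = ((2*I*sqrt(2))*(-3)**2)*7 = ((2*I*sqrt(2))*9)*7 = (18*I*sqrt(2))*7 = 126*I*sqrt(2)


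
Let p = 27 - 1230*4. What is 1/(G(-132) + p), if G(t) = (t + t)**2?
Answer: 1/64803 ≈ 1.5431e-5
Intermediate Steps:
G(t) = 4*t**2 (G(t) = (2*t)**2 = 4*t**2)
p = -4893 (p = 27 - 123*40 = 27 - 4920 = -4893)
1/(G(-132) + p) = 1/(4*(-132)**2 - 4893) = 1/(4*17424 - 4893) = 1/(69696 - 4893) = 1/64803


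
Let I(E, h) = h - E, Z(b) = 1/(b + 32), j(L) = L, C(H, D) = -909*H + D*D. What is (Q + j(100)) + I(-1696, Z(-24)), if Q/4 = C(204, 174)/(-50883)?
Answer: 245367649/135688 ≈ 1808.3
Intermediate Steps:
C(H, D) = D**2 - 909*H (C(H, D) = -909*H + D**2 = D**2 - 909*H)
Z(b) = 1/(32 + b)
Q = 206880/16961 (Q = 4*((174**2 - 909*204)/(-50883)) = 4*((30276 - 185436)*(-1/50883)) = 4*(-155160*(-1/50883)) = 4*(51720/16961) = 206880/16961 ≈ 12.197)
(Q + j(100)) + I(-1696, Z(-24)) = (206880/16961 + 100) + (1/(32 - 24) - 1*(-1696)) = 1902980/16961 + (1/8 + 1696) = 1902980/16961 + 13569/8 = 245367649/135688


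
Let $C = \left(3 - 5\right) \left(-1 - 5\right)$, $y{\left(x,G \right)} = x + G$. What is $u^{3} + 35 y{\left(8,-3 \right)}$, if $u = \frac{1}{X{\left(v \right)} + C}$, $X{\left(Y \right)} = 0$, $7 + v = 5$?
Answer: $\frac{302401}{1728} \approx 175.0$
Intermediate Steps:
$v = -2$ ($v = -7 + 5 = -2$)
$y{\left(x,G \right)} = G + x$
$C = 12$ ($C = \left(-2\right) \left(-6\right) = 12$)
$u = \frac{1}{12}$ ($u = \frac{1}{0 + 12} = \frac{1}{12} \approx 0.083333$)
$u^{3} + 35 y{\left(8,-3 \right)} = \left(\frac{1}{12}\right)^{3} + 35 \left(-3 + 8\right) = \frac{1}{1728} + 35 \cdot 5 = \frac{1}{1728} + 175 = \frac{302401}{1728}$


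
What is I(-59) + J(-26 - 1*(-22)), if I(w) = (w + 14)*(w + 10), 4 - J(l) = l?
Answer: 2213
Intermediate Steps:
J(l) = 4 - l
I(w) = (10 + w)*(14 + w) (I(w) = (14 + w)*(10 + w) = (10 + w)*(14 + w))
I(-59) + J(-26 - 1*(-22)) = (140 + (-59)² + 24*(-59)) + (4 - (-26 - 1*(-22))) = (140 + 3481 - 1416) + (4 - (-26 + 22)) = 2205 + (4 - 1*(-4)) = 2205 + (4 + 4) = 2205 + 8 = 2213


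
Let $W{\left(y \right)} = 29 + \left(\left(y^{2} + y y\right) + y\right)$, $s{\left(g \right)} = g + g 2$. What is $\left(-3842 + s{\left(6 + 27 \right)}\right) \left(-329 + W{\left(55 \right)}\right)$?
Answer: $-21728115$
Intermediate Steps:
$s{\left(g \right)} = 3 g$ ($s{\left(g \right)} = g + 2 g = 3 g$)
$W{\left(y \right)} = 29 + y + 2 y^{2}$ ($W{\left(y \right)} = 29 + \left(\left(y^{2} + y^{2}\right) + y\right) = 29 + \left(2 y^{2} + y\right) = 29 + \left(y + 2 y^{2}\right) = 29 + y + 2 y^{2}$)
$\left(-3842 + s{\left(6 + 27 \right)}\right) \left(-329 + W{\left(55 \right)}\right) = \left(-3842 + 3 \left(6 + 27\right)\right) \left(-329 + \left(29 + 55 + 2 \cdot 55^{2}\right)\right) = \left(-3842 + 3 \cdot 33\right) \left(-329 + \left(29 + 55 + 2 \cdot 3025\right)\right) = \left(-3842 + 99\right) \left(-329 + \left(29 + 55 + 6050\right)\right) = - 3743 \left(-329 + 6134\right) = \left(-3743\right) 5805 = -21728115$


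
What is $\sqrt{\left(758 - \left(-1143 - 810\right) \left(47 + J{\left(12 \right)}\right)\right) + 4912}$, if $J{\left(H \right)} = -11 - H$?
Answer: $3 \sqrt{5838} \approx 229.22$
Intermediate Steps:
$\sqrt{\left(758 - \left(-1143 - 810\right) \left(47 + J{\left(12 \right)}\right)\right) + 4912} = \sqrt{\left(758 - \left(-1143 - 810\right) \left(47 - 23\right)\right) + 4912} = \sqrt{\left(758 - - 1953 \left(47 - 23\right)\right) + 4912} = \sqrt{\left(758 - \left(-1953\right) 24\right) + 4912} = \sqrt{\left(758 - -46872\right) + 4912} = \sqrt{\left(758 + 46872\right) + 4912} = \sqrt{47630 + 4912} = \sqrt{52542} = 3 \sqrt{5838}$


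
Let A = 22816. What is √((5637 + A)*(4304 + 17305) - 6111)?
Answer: 3*√68314974 ≈ 24796.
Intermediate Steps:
√((5637 + A)*(4304 + 17305) - 6111) = √((5637 + 22816)*(4304 + 17305) - 6111) = √(28453*21609 - 6111) = √(614840877 - 6111) = √614834766 = 3*√68314974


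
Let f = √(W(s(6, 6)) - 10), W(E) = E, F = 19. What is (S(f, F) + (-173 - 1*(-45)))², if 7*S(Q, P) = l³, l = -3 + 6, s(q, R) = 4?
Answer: 755161/49 ≈ 15411.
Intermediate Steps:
l = 3
f = I*√6 (f = √(4 - 10) = √(-6) = I*√6 ≈ 2.4495*I)
S(Q, P) = 27/7 (S(Q, P) = (⅐)*3³ = (⅐)*27 = 27/7)
(S(f, F) + (-173 - 1*(-45)))² = (27/7 + (-173 - 1*(-45)))² = (27/7 + (-173 + 45))² = (27/7 - 128)² = (-869/7)² = 755161/49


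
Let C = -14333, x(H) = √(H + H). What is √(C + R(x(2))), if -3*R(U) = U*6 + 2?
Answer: I*√129039/3 ≈ 119.74*I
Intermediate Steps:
x(H) = √2*√H (x(H) = √(2*H) = √2*√H)
R(U) = -⅔ - 2*U (R(U) = -(U*6 + 2)/3 = -(6*U + 2)/3 = -(2 + 6*U)/3 = -⅔ - 2*U)
√(C + R(x(2))) = √(-14333 + (-⅔ - 2*√2*√2)) = √(-14333 + (-⅔ - 2*2)) = √(-14333 + (-⅔ - 4)) = √(-14333 - 14/3) = √(-43013/3) = I*√129039/3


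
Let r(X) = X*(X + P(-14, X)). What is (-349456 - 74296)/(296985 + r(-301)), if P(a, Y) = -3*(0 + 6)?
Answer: -105938/98251 ≈ -1.0782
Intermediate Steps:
P(a, Y) = -18 (P(a, Y) = -3*6 = -18)
r(X) = X*(-18 + X) (r(X) = X*(X - 18) = X*(-18 + X))
(-349456 - 74296)/(296985 + r(-301)) = (-349456 - 74296)/(296985 - 301*(-18 - 301)) = -423752/(296985 - 301*(-319)) = -423752/(296985 + 96019) = -423752/393004 = -423752*1/393004 = -105938/98251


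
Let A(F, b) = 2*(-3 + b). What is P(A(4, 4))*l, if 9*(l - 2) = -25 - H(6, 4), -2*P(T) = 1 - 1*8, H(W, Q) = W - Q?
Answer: -7/2 ≈ -3.5000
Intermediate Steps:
A(F, b) = -6 + 2*b
P(T) = 7/2 (P(T) = -(1 - 1*8)/2 = -(1 - 8)/2 = -½*(-7) = 7/2)
l = -1 (l = 2 + (-25 - (6 - 1*4))/9 = 2 + (-25 - (6 - 4))/9 = 2 + (-25 - 1*2)/9 = 2 + (-25 - 2)/9 = 2 + (⅑)*(-27) = 2 - 3 = -1)
P(A(4, 4))*l = (7/2)*(-1) = -7/2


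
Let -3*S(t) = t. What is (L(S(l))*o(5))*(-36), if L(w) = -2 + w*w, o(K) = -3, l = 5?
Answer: 84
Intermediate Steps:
S(t) = -t/3
L(w) = -2 + w**2
(L(S(l))*o(5))*(-36) = ((-2 + (-1/3*5)**2)*(-3))*(-36) = ((-2 + (-5/3)**2)*(-3))*(-36) = ((-2 + 25/9)*(-3))*(-36) = ((7/9)*(-3))*(-36) = -7/3*(-36) = 84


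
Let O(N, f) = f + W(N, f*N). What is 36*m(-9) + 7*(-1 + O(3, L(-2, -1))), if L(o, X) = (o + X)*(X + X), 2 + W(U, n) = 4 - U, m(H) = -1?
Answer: -8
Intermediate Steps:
W(U, n) = 2 - U (W(U, n) = -2 + (4 - U) = 2 - U)
L(o, X) = 2*X*(X + o) (L(o, X) = (X + o)*(2*X) = 2*X*(X + o))
O(N, f) = 2 + f - N (O(N, f) = f + (2 - N) = 2 + f - N)
36*m(-9) + 7*(-1 + O(3, L(-2, -1))) = 36*(-1) + 7*(-1 + (2 + 2*(-1)*(-1 - 2) - 1*3)) = -36 + 7*(-1 + (2 + 2*(-1)*(-3) - 3)) = -36 + 7*(-1 + (2 + 6 - 3)) = -36 + 7*(-1 + 5) = -36 + 7*4 = -36 + 28 = -8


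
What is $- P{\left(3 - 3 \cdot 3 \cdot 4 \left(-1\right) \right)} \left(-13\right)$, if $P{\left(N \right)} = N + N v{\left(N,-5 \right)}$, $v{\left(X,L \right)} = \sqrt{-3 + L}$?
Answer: $507 + 1014 i \sqrt{2} \approx 507.0 + 1434.0 i$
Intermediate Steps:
$P{\left(N \right)} = N + 2 i N \sqrt{2}$ ($P{\left(N \right)} = N + N \sqrt{-3 - 5} = N + N \sqrt{-8} = N + N 2 i \sqrt{2} = N + 2 i N \sqrt{2}$)
$- P{\left(3 - 3 \cdot 3 \cdot 4 \left(-1\right) \right)} \left(-13\right) = - \left(3 - 3 \cdot 3 \cdot 4 \left(-1\right)\right) \left(1 + 2 i \sqrt{2}\right) \left(-13\right) = - \left(3 - 3 \cdot 12 \left(-1\right)\right) \left(1 + 2 i \sqrt{2}\right) \left(-13\right) = - \left(3 - -36\right) \left(1 + 2 i \sqrt{2}\right) \left(-13\right) = - \left(3 + 36\right) \left(1 + 2 i \sqrt{2}\right) \left(-13\right) = - 39 \left(1 + 2 i \sqrt{2}\right) \left(-13\right) = - \left(39 + 78 i \sqrt{2}\right) \left(-13\right) = - (-507 - 1014 i \sqrt{2}) = 507 + 1014 i \sqrt{2}$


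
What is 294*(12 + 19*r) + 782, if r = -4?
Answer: -18034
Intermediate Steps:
294*(12 + 19*r) + 782 = 294*(12 + 19*(-4)) + 782 = 294*(12 - 76) + 782 = 294*(-64) + 782 = -18816 + 782 = -18034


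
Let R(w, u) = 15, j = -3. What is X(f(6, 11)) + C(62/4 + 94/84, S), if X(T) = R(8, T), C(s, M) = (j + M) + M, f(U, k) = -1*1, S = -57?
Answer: -102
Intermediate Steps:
f(U, k) = -1
C(s, M) = -3 + 2*M (C(s, M) = (-3 + M) + M = -3 + 2*M)
X(T) = 15
X(f(6, 11)) + C(62/4 + 94/84, S) = 15 + (-3 + 2*(-57)) = 15 + (-3 - 114) = 15 - 117 = -102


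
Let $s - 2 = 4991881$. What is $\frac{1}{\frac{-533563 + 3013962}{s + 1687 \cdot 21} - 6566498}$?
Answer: $- \frac{5027310}{33011818579981} \approx -1.5229 \cdot 10^{-7}$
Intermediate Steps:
$s = 4991883$ ($s = 2 + 4991881 = 4991883$)
$\frac{1}{\frac{-533563 + 3013962}{s + 1687 \cdot 21} - 6566498} = \frac{1}{\frac{-533563 + 3013962}{4991883 + 1687 \cdot 21} - 6566498} = \frac{1}{\frac{2480399}{4991883 + 35427} - 6566498} = \frac{1}{\frac{2480399}{5027310} - 6566498} = \frac{1}{- \frac{33011818579981}{5027310}} = - \frac{5027310}{33011818579981}$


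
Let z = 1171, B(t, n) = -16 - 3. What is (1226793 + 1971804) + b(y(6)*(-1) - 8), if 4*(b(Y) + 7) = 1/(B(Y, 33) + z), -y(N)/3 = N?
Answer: 14739102721/4608 ≈ 3.1986e+6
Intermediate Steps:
y(N) = -3*N
B(t, n) = -19
b(Y) = -32255/4608 (b(Y) = -7 + 1/(4*(-19 + 1171)) = -7 + (1/4)/1152 = -7 + (1/4)*(1/1152) = -7 + 1/4608 = -32255/4608)
(1226793 + 1971804) + b(y(6)*(-1) - 8) = (1226793 + 1971804) - 32255/4608 = 3198597 - 32255/4608 = 14739102721/4608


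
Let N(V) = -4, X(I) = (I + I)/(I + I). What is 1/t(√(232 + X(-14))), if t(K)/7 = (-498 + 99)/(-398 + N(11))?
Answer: 134/931 ≈ 0.14393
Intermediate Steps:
X(I) = 1 (X(I) = (2*I)/((2*I)) = (2*I)*(1/(2*I)) = 1)
t(K) = 931/134 (t(K) = 7*((-498 + 99)/(-398 - 4)) = 7*(-399/(-402)) = 7*(-399*(-1/402)) = 7*(133/134) = 931/134)
1/t(√(232 + X(-14))) = 1/(931/134) = 134/931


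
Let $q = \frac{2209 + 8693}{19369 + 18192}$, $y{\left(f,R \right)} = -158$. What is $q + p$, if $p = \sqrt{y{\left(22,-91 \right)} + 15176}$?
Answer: $\frac{10902}{37561} + \sqrt{15018} \approx 122.84$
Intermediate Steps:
$p = \sqrt{15018}$ ($p = \sqrt{-158 + 15176} = \sqrt{15018} \approx 122.55$)
$q = \frac{10902}{37561} \approx 0.29025$
$q + p = \frac{10902}{37561} + \sqrt{15018}$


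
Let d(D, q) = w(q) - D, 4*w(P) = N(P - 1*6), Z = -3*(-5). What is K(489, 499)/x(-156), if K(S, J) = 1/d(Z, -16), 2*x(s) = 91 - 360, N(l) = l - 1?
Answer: 8/22327 ≈ 0.00035831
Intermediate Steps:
N(l) = -1 + l
Z = 15
x(s) = -269/2 (x(s) = (91 - 360)/2 = (½)*(-269) = -269/2)
w(P) = -7/4 + P/4 (w(P) = (-1 + (P - 1*6))/4 = (-1 + (P - 6))/4 = (-1 + (-6 + P))/4 = (-7 + P)/4 = -7/4 + P/4)
d(D, q) = -7/4 - D + q/4 (d(D, q) = (-7/4 + q/4) - D = -7/4 - D + q/4)
K(S, J) = -4/83 (K(S, J) = 1/(-7/4 - 1*15 + (¼)*(-16)) = 1/(-7/4 - 15 - 4) = 1/(-83/4) = -4/83)
K(489, 499)/x(-156) = -4/(83*(-269/2)) = -4/83*(-2/269) = 8/22327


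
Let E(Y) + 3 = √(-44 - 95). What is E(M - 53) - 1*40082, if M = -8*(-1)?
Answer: -40085 + I*√139 ≈ -40085.0 + 11.79*I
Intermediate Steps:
M = 8
E(Y) = -3 + I*√139 (E(Y) = -3 + √(-44 - 95) = -3 + √(-139) = -3 + I*√139)
E(M - 53) - 1*40082 = (-3 + I*√139) - 1*40082 = (-3 + I*√139) - 40082 = -40085 + I*√139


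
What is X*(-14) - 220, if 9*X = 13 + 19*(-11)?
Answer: 764/9 ≈ 84.889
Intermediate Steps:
X = -196/9 (X = (13 + 19*(-11))/9 = (13 - 209)/9 = (1/9)*(-196) = -196/9 ≈ -21.778)
X*(-14) - 220 = -196/9*(-14) - 220 = 2744/9 - 220 = 764/9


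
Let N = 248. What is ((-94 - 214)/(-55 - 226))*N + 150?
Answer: 118534/281 ≈ 421.83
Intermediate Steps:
((-94 - 214)/(-55 - 226))*N + 150 = ((-94 - 214)/(-55 - 226))*248 + 150 = -308/(-281)*248 + 150 = -308*(-1/281)*248 + 150 = (308/281)*248 + 150 = 76384/281 + 150 = 118534/281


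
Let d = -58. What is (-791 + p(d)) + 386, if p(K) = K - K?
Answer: -405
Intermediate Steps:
p(K) = 0
(-791 + p(d)) + 386 = (-791 + 0) + 386 = -791 + 386 = -405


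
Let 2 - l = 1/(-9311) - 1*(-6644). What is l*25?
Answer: -1546091525/9311 ≈ -1.6605e+5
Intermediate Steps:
l = -61843661/9311 (l = 2 - (1/(-9311) - 1*(-6644)) = 2 - (-1/9311 + 6644) = 2 - 1*61862283/9311 = 2 - 61862283/9311 = -61843661/9311 ≈ -6642.0)
l*25 = -61843661/9311*25 = -1546091525/9311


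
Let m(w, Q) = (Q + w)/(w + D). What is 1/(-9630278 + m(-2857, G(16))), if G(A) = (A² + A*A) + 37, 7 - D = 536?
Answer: -1693/16304059500 ≈ -1.0384e-7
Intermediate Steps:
D = -529 (D = 7 - 1*536 = 7 - 536 = -529)
G(A) = 37 + 2*A² (G(A) = (A² + A²) + 37 = 2*A² + 37 = 37 + 2*A²)
m(w, Q) = (Q + w)/(-529 + w) (m(w, Q) = (Q + w)/(w - 529) = (Q + w)/(-529 + w))
1/(-9630278 + m(-2857, G(16))) = 1/(-9630278 + ((37 + 2*16²) - 2857)/(-529 - 2857)) = 1/(-9630278 + ((37 + 2*256) - 2857)/(-3386)) = 1/(-9630278 - ((37 + 512) - 2857)/3386) = 1/(-9630278 - (549 - 2857)/3386) = 1/(-9630278 - 1/3386*(-2308)) = 1/(-9630278 + 1154/1693) = 1/(-16304059500/1693) = -1693/16304059500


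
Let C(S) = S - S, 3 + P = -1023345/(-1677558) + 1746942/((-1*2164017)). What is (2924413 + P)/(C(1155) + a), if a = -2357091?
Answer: -40675784357597749/32784914459319066 ≈ -1.2407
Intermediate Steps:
P = -1289650293581/403362670054 (P = -3 + (-1023345/(-1677558) + 1746942/((-1*2164017))) = -3 + (-1023345*(-1/1677558) + 1746942/(-2164017)) = -3 + (341115/559186 + 1746942*(-1/2164017)) = -3 + (341115/559186 - 582314/721339) = -3 - 79562283419/403362670054 = -1289650293581/403362670054 ≈ -3.1972)
C(S) = 0
(2924413 + P)/(C(1155) + a) = (2924413 - 1289650293581/403362670054)/(0 - 2357091) = (1179597746370334721/403362670054)/(-2357091) = (1179597746370334721/403362670054)*(-1/2357091) = -40675784357597749/32784914459319066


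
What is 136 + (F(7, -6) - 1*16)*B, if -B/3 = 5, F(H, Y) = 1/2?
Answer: 737/2 ≈ 368.50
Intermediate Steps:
F(H, Y) = ½ (F(H, Y) = 1*(½) = ½)
B = -15 (B = -3*5 = -15)
136 + (F(7, -6) - 1*16)*B = 136 + (½ - 1*16)*(-15) = 136 + (½ - 16)*(-15) = 136 - 31/2*(-15) = 136 + 465/2 = 737/2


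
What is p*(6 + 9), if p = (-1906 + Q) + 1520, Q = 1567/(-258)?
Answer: -505775/86 ≈ -5881.1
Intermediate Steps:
Q = -1567/258 (Q = 1567*(-1/258) = -1567/258 ≈ -6.0736)
p = -101155/258 (p = (-1906 - 1567/258) + 1520 = -493315/258 + 1520 = -101155/258 ≈ -392.07)
p*(6 + 9) = -101155*(6 + 9)/258 = -101155/258*15 = -505775/86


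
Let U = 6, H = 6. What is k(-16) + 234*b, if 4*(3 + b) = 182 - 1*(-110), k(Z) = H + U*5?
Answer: 16416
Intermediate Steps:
k(Z) = 36 (k(Z) = 6 + 6*5 = 6 + 30 = 36)
b = 70 (b = -3 + (182 - 1*(-110))/4 = -3 + (182 + 110)/4 = -3 + (¼)*292 = -3 + 73 = 70)
k(-16) + 234*b = 36 + 234*70 = 36 + 16380 = 16416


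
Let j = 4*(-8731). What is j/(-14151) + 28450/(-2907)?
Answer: -100357294/13712319 ≈ -7.3188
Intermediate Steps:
j = -34924
j/(-14151) + 28450/(-2907) = -34924/(-14151) + 28450/(-2907) = -34924*(-1/14151) + 28450*(-1/2907) = 34924/14151 - 28450/2907 = -100357294/13712319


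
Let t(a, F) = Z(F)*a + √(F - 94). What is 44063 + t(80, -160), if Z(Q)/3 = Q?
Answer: 5663 + I*√254 ≈ 5663.0 + 15.937*I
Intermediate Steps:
Z(Q) = 3*Q
t(a, F) = √(-94 + F) + 3*F*a (t(a, F) = (3*F)*a + √(F - 94) = 3*F*a + √(-94 + F) = √(-94 + F) + 3*F*a)
44063 + t(80, -160) = 44063 + (√(-94 - 160) + 3*(-160)*80) = 44063 + (√(-254) - 38400) = 44063 + (I*√254 - 38400) = 44063 + (-38400 + I*√254) = 5663 + I*√254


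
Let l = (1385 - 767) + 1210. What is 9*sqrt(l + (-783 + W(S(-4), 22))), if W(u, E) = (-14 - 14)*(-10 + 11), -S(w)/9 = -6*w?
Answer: 27*sqrt(113) ≈ 287.01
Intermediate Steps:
S(w) = 54*w (S(w) = -(-54)*w = 54*w)
W(u, E) = -28 (W(u, E) = -28*1 = -28)
l = 1828 (l = 618 + 1210 = 1828)
9*sqrt(l + (-783 + W(S(-4), 22))) = 9*sqrt(1828 + (-783 - 28)) = 9*sqrt(1828 - 811) = 9*sqrt(1017) = 9*(3*sqrt(113)) = 27*sqrt(113)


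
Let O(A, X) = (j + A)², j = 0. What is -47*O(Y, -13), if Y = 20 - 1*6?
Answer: -9212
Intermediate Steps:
Y = 14 (Y = 20 - 6 = 14)
O(A, X) = A² (O(A, X) = (0 + A)² = A²)
-47*O(Y, -13) = -47*14² = -47*196 = -9212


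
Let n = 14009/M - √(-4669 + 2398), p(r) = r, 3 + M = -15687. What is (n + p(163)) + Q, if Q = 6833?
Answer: 109753231/15690 - I*√2271 ≈ 6995.1 - 47.655*I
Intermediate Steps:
M = -15690 (M = -3 - 15687 = -15690)
n = -14009/15690 - I*√2271 (n = 14009/(-15690) - √(-4669 + 2398) = 14009*(-1/15690) - √(-2271) = -14009/15690 - I*√2271 ≈ -0.89286 - 47.655*I)
(n + p(163)) + Q = ((-14009/15690 - I*√2271) + 163) + 6833 = (2543461/15690 - I*√2271) + 6833 = 109753231/15690 - I*√2271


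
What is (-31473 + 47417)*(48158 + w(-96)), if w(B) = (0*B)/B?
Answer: 767831152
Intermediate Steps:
w(B) = 0 (w(B) = 0/B = 0)
(-31473 + 47417)*(48158 + w(-96)) = (-31473 + 47417)*(48158 + 0) = 15944*48158 = 767831152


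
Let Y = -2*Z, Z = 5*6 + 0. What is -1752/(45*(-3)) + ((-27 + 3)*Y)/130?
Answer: 14072/585 ≈ 24.055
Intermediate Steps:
Z = 30 (Z = 30 + 0 = 30)
Y = -60 (Y = -2*30 = -60)
-1752/(45*(-3)) + ((-27 + 3)*Y)/130 = -1752/(45*(-3)) + ((-27 + 3)*(-60))/130 = -1752/(-135) - 24*(-60)*(1/130) = -1752*(-1/135) + 1440*(1/130) = 584/45 + 144/13 = 14072/585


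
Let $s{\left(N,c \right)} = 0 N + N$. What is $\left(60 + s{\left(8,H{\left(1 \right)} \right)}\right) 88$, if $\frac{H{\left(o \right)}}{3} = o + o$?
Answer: $5984$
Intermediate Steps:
$H{\left(o \right)} = 6 o$ ($H{\left(o \right)} = 3 \left(o + o\right) = 3 \cdot 2 o = 6 o$)
$s{\left(N,c \right)} = N$ ($s{\left(N,c \right)} = 0 + N = N$)
$\left(60 + s{\left(8,H{\left(1 \right)} \right)}\right) 88 = \left(60 + 8\right) 88 = 68 \cdot 88 = 5984$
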